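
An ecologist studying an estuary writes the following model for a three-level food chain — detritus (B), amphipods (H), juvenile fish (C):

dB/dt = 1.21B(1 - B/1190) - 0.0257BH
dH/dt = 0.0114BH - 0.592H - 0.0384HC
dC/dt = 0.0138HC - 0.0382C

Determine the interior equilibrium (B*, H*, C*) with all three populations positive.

B* ≈ 1120, H* ≈ 2.77, C* ≈ 317

From dC/dt = 0: 0.0138H* = 0.0382, so H* = 2.77.
From dB/dt = 0: 1.21(1 - B*/1190) = 0.0257·2.77, giving B* = 1190·(1 - 0.0588) = 1120.
From dH/dt = 0: 0.0114·1120 - 0.592 = 0.0384C*, so C* = 12.2/0.0384 = 317.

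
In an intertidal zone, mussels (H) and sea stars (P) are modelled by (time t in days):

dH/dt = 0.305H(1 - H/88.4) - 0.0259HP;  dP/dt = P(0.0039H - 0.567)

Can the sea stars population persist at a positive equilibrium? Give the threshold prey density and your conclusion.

The predator equation gives dP/dt > 0 only when H > 0.567/0.0039 = 145.
Without the predator, H → K = 88.4. Since 88.4 < 145, the predator cannot invade.

Threshold H = 145; K < 145, so no, the predator goes extinct.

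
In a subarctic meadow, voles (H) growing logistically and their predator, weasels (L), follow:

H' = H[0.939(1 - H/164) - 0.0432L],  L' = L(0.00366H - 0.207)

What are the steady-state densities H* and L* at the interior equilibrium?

H* ≈ 56.6, L* ≈ 14.2

From dL/dt = 0 with L > 0: 0.00366H* = 0.207, so H* = 56.6.
Substitute into dH/dt = 0: 0.939(1 - 56.6/164) = 0.0432L*.
The bracket is 0.655, giving L* = 0.615/0.0432 = 14.2.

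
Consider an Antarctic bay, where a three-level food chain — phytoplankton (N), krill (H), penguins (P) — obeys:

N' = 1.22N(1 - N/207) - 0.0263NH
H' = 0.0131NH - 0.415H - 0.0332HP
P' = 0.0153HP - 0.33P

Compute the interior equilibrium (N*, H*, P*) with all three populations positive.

From dP/dt = 0: 0.0153H* = 0.33, so H* = 21.6.
From dN/dt = 0: 1.22(1 - N*/207) = 0.0263·21.6, giving N* = 207·(1 - 0.465) = 111.
From dH/dt = 0: 0.0131·111 - 0.415 = 0.0332P*, so P* = 1.04/0.0332 = 31.2.

N* ≈ 111, H* ≈ 21.6, P* ≈ 31.2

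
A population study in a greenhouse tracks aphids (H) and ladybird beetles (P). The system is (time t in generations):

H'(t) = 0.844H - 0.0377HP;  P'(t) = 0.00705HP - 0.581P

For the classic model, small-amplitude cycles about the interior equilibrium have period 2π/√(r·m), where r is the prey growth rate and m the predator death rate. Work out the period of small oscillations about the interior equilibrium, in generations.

Here r = 0.844 and m = 0.581, so r·m = 0.49.
ω = √0.49 = 0.7 per generation, hence T = 2π/ω ≈ 8.97 generations.

T ≈ 8.97 generations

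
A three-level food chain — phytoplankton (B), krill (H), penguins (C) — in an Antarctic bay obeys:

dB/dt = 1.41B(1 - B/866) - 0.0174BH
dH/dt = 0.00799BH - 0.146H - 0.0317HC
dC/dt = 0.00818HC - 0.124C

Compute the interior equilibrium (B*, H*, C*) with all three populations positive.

From dC/dt = 0: 0.00818H* = 0.124, so H* = 15.2.
From dB/dt = 0: 1.41(1 - B*/866) = 0.0174·15.2, giving B* = 866·(1 - 0.187) = 704.
From dH/dt = 0: 0.00799·704 - 0.146 = 0.0317C*, so C* = 5.48/0.0317 = 173.

B* ≈ 704, H* ≈ 15.2, C* ≈ 173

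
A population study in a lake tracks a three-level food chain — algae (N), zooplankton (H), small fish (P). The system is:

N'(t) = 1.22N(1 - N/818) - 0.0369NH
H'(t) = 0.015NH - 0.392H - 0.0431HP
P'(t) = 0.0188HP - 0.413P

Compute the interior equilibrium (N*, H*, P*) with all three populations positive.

N* ≈ 274, H* ≈ 22, P* ≈ 86.4

From dP/dt = 0: 0.0188H* = 0.413, so H* = 22.
From dN/dt = 0: 1.22(1 - N*/818) = 0.0369·22, giving N* = 818·(1 - 0.664) = 274.
From dH/dt = 0: 0.015·274 - 0.392 = 0.0431P*, so P* = 3.73/0.0431 = 86.4.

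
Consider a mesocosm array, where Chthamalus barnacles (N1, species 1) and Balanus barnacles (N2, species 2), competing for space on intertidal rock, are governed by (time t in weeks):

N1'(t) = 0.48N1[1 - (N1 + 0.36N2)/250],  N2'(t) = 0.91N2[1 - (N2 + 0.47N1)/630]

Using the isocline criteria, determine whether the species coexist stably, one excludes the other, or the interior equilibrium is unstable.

stable coexistence

Compare the nullcline intercepts: K1/α12 = 250/0.36 = 694 > K2 = 630; K2/α21 = 630/0.47 = 1340 > K1 = 250.
Since both inequalities hold, each species can invade when rare, so the interior equilibrium is stable.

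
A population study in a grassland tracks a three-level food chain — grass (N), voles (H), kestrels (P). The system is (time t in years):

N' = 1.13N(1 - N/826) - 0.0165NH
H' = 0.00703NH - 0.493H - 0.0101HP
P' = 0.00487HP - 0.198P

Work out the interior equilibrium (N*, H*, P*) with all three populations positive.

From dP/dt = 0: 0.00487H* = 0.198, so H* = 40.7.
From dN/dt = 0: 1.13(1 - N*/826) = 0.0165·40.7, giving N* = 826·(1 - 0.594) = 336.
From dH/dt = 0: 0.00703·336 - 0.493 = 0.0101P*, so P* = 1.87/0.0101 = 185.

N* ≈ 336, H* ≈ 40.7, P* ≈ 185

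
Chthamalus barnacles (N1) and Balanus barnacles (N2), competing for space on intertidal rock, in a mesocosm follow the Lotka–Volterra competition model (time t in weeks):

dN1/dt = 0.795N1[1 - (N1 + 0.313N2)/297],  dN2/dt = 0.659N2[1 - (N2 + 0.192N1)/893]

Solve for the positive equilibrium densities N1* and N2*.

Setting both brackets to zero gives the nullclines N1 + 0.313N2 = 297 and 0.192N1 + N2 = 893.
Substituting N2 = 893 - 0.192N1 into the first: N1(1 - 0.313·0.192) = 297 - 0.313·893.
So N1* = 17.5/0.94 = 18.6, and then N2* = 893 - 0.192·18.6 = 889.

N1* ≈ 18.6, N2* ≈ 889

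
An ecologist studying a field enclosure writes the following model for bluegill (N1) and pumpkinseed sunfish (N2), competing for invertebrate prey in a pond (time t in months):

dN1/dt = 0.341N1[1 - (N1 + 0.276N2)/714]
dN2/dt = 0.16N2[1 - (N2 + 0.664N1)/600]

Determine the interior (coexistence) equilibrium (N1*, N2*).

Setting both brackets to zero gives the nullclines N1 + 0.276N2 = 714 and 0.664N1 + N2 = 600.
Substituting N2 = 600 - 0.664N1 into the first: N1(1 - 0.276·0.664) = 714 - 0.276·600.
So N1* = 548/0.817 = 671, and then N2* = 600 - 0.664·671 = 154.

N1* ≈ 671, N2* ≈ 154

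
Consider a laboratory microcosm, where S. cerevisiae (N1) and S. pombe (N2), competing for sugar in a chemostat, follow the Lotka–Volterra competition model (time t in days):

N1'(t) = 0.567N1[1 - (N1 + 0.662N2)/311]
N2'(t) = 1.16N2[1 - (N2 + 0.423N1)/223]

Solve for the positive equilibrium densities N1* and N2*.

N1* ≈ 227, N2* ≈ 127

Setting both brackets to zero gives the nullclines N1 + 0.662N2 = 311 and 0.423N1 + N2 = 223.
Substituting N2 = 223 - 0.423N1 into the first: N1(1 - 0.662·0.423) = 311 - 0.662·223.
So N1* = 163/0.72 = 227, and then N2* = 223 - 0.423·227 = 127.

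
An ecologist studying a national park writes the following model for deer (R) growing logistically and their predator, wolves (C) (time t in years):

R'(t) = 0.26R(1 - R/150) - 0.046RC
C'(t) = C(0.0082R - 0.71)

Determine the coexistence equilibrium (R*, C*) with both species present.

R* ≈ 86.6, C* ≈ 2.39

From dC/dt = 0 with C > 0: 0.0082R* = 0.71, so R* = 86.6.
Substitute into dR/dt = 0: 0.26(1 - 86.6/150) = 0.046C*.
The bracket is 0.423, giving C* = 0.11/0.046 = 2.39.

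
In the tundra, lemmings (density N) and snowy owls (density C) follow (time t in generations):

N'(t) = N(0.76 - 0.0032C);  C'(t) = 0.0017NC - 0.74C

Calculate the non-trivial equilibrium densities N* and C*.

N* ≈ 435, C* ≈ 238

Set dC/dt = 0 with C > 0: 0.0017N - 0.74 = 0, so N* = 0.74/0.0017 = 435.
Set dN/dt = 0 with N > 0: 0.76 - 0.0032C = 0, so C* = 0.76/0.0032 = 238.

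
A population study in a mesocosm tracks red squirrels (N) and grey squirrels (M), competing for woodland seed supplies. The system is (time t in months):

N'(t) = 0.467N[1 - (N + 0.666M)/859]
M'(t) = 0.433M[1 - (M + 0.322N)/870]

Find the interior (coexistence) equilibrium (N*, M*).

N* ≈ 356, M* ≈ 755

Setting both brackets to zero gives the nullclines N + 0.666M = 859 and 0.322N + M = 870.
Substituting M = 870 - 0.322N into the first: N(1 - 0.666·0.322) = 859 - 0.666·870.
So N* = 280/0.786 = 356, and then M* = 870 - 0.322·356 = 755.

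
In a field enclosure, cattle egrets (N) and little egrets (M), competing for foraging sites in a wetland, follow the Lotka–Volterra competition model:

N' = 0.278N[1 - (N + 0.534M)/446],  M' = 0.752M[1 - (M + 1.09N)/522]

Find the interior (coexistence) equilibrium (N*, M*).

N* ≈ 400, M* ≈ 85.8

Setting both brackets to zero gives the nullclines N + 0.534M = 446 and 1.09N + M = 522.
Substituting M = 522 - 1.09N into the first: N(1 - 0.534·1.09) = 446 - 0.534·522.
So N* = 167/0.418 = 400, and then M* = 522 - 1.09·400 = 85.8.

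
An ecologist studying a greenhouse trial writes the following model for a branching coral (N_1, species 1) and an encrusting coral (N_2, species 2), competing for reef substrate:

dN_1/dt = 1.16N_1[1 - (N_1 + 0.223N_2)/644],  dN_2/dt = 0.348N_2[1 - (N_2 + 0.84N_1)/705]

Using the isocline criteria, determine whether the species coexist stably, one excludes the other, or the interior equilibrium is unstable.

Compare the nullcline intercepts: K1/α12 = 644/0.223 = 2890 > K2 = 705; K2/α21 = 705/0.84 = 839 > K1 = 644.
Since both inequalities hold, each species can invade when rare, so the interior equilibrium is stable.

stable coexistence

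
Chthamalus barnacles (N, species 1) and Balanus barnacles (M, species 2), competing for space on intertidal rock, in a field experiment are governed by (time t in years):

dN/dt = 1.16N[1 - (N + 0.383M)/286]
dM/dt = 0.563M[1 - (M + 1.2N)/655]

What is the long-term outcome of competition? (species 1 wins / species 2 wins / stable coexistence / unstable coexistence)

Compare the nullcline intercepts: K1/α12 = 286/0.383 = 747 > K2 = 655; K2/α21 = 655/1.2 = 546 > K1 = 286.
Since both inequalities hold, each species can invade when rare, so the interior equilibrium is stable.

stable coexistence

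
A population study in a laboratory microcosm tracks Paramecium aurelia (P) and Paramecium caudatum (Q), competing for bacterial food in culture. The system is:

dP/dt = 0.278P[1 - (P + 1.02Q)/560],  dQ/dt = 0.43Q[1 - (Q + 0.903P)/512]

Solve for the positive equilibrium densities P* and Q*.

P* ≈ 478, Q* ≈ 80.1

Setting both brackets to zero gives the nullclines P + 1.02Q = 560 and 0.903P + Q = 512.
Substituting Q = 512 - 0.903P into the first: P(1 - 1.02·0.903) = 560 - 1.02·512.
So P* = 37.8/0.0789 = 478, and then Q* = 512 - 0.903·478 = 80.1.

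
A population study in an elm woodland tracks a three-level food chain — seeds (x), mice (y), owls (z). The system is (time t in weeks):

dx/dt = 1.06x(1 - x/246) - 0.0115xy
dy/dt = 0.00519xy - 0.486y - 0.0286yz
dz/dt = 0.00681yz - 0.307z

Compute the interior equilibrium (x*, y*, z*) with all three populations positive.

x* ≈ 126, y* ≈ 45.1, z* ≈ 5.81

From dz/dt = 0: 0.00681y* = 0.307, so y* = 45.1.
From dx/dt = 0: 1.06(1 - x*/246) = 0.0115·45.1, giving x* = 246·(1 - 0.489) = 126.
From dy/dt = 0: 0.00519·126 - 0.486 = 0.0286z*, so z* = 0.166/0.0286 = 5.81.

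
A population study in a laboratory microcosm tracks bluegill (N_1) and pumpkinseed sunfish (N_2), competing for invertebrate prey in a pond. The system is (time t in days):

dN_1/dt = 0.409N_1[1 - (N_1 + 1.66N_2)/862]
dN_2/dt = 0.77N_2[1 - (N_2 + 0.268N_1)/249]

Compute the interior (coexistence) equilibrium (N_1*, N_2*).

N_1* ≈ 808, N_2* ≈ 32.4

Setting both brackets to zero gives the nullclines N_1 + 1.66N_2 = 862 and 0.268N_1 + N_2 = 249.
Substituting N_2 = 249 - 0.268N_1 into the first: N_1(1 - 1.66·0.268) = 862 - 1.66·249.
So N_1* = 449/0.555 = 808, and then N_2* = 249 - 0.268·808 = 32.4.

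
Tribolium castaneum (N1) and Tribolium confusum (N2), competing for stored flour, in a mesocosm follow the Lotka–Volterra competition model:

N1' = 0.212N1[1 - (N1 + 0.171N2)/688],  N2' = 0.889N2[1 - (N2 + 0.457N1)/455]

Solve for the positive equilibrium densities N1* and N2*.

Setting both brackets to zero gives the nullclines N1 + 0.171N2 = 688 and 0.457N1 + N2 = 455.
Substituting N2 = 455 - 0.457N1 into the first: N1(1 - 0.171·0.457) = 688 - 0.171·455.
So N1* = 610/0.922 = 662, and then N2* = 455 - 0.457·662 = 153.

N1* ≈ 662, N2* ≈ 153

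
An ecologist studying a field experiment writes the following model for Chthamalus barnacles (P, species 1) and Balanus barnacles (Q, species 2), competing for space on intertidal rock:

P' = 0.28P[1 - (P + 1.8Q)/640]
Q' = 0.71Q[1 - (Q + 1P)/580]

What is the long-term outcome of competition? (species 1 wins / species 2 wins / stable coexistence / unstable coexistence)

Compare the nullcline intercepts: K1/α12 = 640/1.8 = 356 < K2 = 580; K2/α21 = 580/1 = 580 < K1 = 640.
Since both are reversed, neither can invade when rare; the interior point is a saddle.

unstable coexistence (outcome depends on initial conditions)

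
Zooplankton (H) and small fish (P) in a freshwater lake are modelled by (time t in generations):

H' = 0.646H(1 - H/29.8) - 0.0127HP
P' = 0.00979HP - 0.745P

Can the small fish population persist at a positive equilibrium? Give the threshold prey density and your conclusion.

Threshold H = 76.1; K < 76.1, so no, the predator goes extinct.

The predator equation gives dP/dt > 0 only when H > 0.745/0.00979 = 76.1.
Without the predator, H → K = 29.8. Since 29.8 < 76.1, the predator cannot invade.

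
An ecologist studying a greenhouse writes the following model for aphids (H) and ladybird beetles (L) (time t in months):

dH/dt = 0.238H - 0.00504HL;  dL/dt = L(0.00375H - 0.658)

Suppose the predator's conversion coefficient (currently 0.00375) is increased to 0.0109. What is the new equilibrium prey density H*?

H* ≈ 60.4

At the interior fixed point, setting dL/dt = 0 with L > 0 fixes H* = (predator death rate)/(HL coefficient) — independent of the other coefficients.
With the change, H* = 0.658/0.0109 = 60.4; it falls from 175.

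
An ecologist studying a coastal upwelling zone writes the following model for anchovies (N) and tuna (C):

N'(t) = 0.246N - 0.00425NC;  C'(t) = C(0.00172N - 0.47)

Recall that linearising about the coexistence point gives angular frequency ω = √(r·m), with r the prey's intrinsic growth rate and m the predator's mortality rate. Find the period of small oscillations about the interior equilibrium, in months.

T ≈ 18.5 months

Here r = 0.246 and m = 0.47, so r·m = 0.116.
ω = √0.116 = 0.34 per month, hence T = 2π/ω ≈ 18.5 months.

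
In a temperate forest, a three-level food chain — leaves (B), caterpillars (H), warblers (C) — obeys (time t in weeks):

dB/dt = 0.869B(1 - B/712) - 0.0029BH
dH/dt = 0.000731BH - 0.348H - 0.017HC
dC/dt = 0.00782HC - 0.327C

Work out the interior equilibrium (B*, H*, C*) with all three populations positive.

B* ≈ 613, H* ≈ 41.8, C* ≈ 5.87

From dC/dt = 0: 0.00782H* = 0.327, so H* = 41.8.
From dB/dt = 0: 0.869(1 - B*/712) = 0.0029·41.8, giving B* = 712·(1 - 0.14) = 613.
From dH/dt = 0: 0.000731·613 - 0.348 = 0.017C*, so C* = 0.0998/0.017 = 5.87.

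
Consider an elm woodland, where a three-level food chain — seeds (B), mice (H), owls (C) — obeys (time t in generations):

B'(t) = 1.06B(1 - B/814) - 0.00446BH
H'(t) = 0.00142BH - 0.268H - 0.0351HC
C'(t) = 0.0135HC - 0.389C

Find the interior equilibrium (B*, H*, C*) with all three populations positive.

From dC/dt = 0: 0.0135H* = 0.389, so H* = 28.8.
From dB/dt = 0: 1.06(1 - B*/814) = 0.00446·28.8, giving B* = 814·(1 - 0.121) = 715.
From dH/dt = 0: 0.00142·715 - 0.268 = 0.0351C*, so C* = 0.748/0.0351 = 21.3.

B* ≈ 715, H* ≈ 28.8, C* ≈ 21.3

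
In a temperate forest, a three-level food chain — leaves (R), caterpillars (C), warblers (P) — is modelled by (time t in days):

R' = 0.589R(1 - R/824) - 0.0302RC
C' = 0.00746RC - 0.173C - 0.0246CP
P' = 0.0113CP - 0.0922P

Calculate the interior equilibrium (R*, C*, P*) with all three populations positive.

R* ≈ 479, C* ≈ 8.16, P* ≈ 138

From dP/dt = 0: 0.0113C* = 0.0922, so C* = 8.16.
From dR/dt = 0: 0.589(1 - R*/824) = 0.0302·8.16, giving R* = 824·(1 - 0.418) = 479.
From dC/dt = 0: 0.00746·479 - 0.173 = 0.0246P*, so P* = 3.4/0.0246 = 138.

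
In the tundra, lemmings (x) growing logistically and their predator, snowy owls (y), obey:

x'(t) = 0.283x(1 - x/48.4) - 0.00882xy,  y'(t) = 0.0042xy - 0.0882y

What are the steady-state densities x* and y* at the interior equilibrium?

From dy/dt = 0 with y > 0: 0.0042x* = 0.0882, so x* = 21.
Substitute into dx/dt = 0: 0.283(1 - 21/48.4) = 0.00882y*.
The bracket is 0.566, giving y* = 0.16/0.00882 = 18.2.

x* ≈ 21, y* ≈ 18.2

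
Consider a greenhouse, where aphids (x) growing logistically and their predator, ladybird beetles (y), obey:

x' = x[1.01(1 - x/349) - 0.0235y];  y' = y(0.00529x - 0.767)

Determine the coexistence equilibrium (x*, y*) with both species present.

From dy/dt = 0 with y > 0: 0.00529x* = 0.767, so x* = 145.
Substitute into dx/dt = 0: 1.01(1 - 145/349) = 0.0235y*.
The bracket is 0.585, giving y* = 0.59/0.0235 = 25.1.

x* ≈ 145, y* ≈ 25.1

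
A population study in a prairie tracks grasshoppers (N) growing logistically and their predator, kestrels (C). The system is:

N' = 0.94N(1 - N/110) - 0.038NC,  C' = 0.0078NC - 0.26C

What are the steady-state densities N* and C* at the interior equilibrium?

From dC/dt = 0 with C > 0: 0.0078N* = 0.26, so N* = 33.3.
Substitute into dN/dt = 0: 0.94(1 - 33.3/110) = 0.038C*.
The bracket is 0.697, giving C* = 0.655/0.038 = 17.2.

N* ≈ 33.3, C* ≈ 17.2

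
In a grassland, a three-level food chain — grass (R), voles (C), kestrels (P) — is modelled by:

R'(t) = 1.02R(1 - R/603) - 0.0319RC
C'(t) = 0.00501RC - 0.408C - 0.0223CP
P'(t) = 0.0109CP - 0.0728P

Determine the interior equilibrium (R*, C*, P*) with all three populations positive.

From dP/dt = 0: 0.0109C* = 0.0728, so C* = 6.68.
From dR/dt = 0: 1.02(1 - R*/603) = 0.0319·6.68, giving R* = 603·(1 - 0.209) = 477.
From dC/dt = 0: 0.00501·477 - 0.408 = 0.0223P*, so P* = 1.98/0.0223 = 88.9.

R* ≈ 477, C* ≈ 6.68, P* ≈ 88.9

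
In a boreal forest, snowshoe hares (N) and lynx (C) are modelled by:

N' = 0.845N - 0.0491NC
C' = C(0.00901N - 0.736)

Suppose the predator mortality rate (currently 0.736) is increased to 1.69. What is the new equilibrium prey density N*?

At the interior fixed point, setting dC/dt = 0 with C > 0 fixes N* = (predator death rate)/(NC coefficient) — independent of the other coefficients.
With the change, N* = 1.69/0.00901 = 188; it rises from 81.7.

N* ≈ 188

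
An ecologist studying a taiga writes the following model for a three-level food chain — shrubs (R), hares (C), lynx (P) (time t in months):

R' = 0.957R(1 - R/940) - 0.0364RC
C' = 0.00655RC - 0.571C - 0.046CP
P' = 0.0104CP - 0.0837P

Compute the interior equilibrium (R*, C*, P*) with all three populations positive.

R* ≈ 652, C* ≈ 8.05, P* ≈ 80.5

From dP/dt = 0: 0.0104C* = 0.0837, so C* = 8.05.
From dR/dt = 0: 0.957(1 - R*/940) = 0.0364·8.05, giving R* = 940·(1 - 0.306) = 652.
From dC/dt = 0: 0.00655·652 - 0.571 = 0.046P*, so P* = 3.7/0.046 = 80.5.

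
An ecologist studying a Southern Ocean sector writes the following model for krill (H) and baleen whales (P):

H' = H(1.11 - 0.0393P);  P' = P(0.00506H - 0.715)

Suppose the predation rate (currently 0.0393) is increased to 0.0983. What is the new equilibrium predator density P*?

At the interior fixed point, setting dH/dt = 0 with H > 0 fixes P* = (prey growth rate)/(HP coefficient) — independent of the other coefficients.
With the change, P* = 1.11/0.0983 = 11.3; it falls from 28.2.

P* ≈ 11.3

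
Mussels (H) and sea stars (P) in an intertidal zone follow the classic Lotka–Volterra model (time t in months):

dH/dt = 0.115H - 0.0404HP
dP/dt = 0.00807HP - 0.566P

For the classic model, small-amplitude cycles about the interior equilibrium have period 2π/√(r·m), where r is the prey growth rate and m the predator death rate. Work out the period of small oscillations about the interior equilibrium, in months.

T ≈ 24.6 months

Here r = 0.115 and m = 0.566, so r·m = 0.0651.
ω = √0.0651 = 0.255 per month, hence T = 2π/ω ≈ 24.6 months.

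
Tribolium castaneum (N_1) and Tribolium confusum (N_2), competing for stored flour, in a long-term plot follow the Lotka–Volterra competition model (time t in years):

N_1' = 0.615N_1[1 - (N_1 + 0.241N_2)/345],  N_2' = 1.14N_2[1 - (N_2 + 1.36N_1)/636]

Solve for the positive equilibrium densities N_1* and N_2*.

N_1* ≈ 285, N_2* ≈ 248

Setting both brackets to zero gives the nullclines N_1 + 0.241N_2 = 345 and 1.36N_1 + N_2 = 636.
Substituting N_2 = 636 - 1.36N_1 into the first: N_1(1 - 0.241·1.36) = 345 - 0.241·636.
So N_1* = 192/0.672 = 285, and then N_2* = 636 - 1.36·285 = 248.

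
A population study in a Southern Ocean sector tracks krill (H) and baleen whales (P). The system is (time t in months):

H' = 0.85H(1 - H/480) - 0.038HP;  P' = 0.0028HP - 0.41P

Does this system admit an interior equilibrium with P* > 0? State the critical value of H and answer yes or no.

The predator equation gives dP/dt > 0 only when H > 0.41/0.0028 = 146.
Without the predator, H → K = 480. Since 480 > 146, the predator can invade and persist.

Threshold H = 146; K > 146, so yes, the predator persists.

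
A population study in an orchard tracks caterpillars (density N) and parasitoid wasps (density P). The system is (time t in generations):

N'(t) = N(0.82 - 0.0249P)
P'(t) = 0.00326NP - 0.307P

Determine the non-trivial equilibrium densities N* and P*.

N* ≈ 94.2, P* ≈ 32.9

Set dP/dt = 0 with P > 0: 0.00326N - 0.307 = 0, so N* = 0.307/0.00326 = 94.2.
Set dN/dt = 0 with N > 0: 0.82 - 0.0249P = 0, so P* = 0.82/0.0249 = 32.9.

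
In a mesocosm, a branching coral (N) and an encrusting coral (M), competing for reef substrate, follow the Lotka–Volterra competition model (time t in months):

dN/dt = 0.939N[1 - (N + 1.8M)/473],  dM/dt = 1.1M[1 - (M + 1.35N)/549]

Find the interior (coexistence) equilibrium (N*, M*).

Setting both brackets to zero gives the nullclines N + 1.8M = 473 and 1.35N + M = 549.
Substituting M = 549 - 1.35N into the first: N(1 - 1.8·1.35) = 473 - 1.8·549.
So N* = -515/-1.43 = 360, and then M* = 549 - 1.35·360 = 62.6.

N* ≈ 360, M* ≈ 62.6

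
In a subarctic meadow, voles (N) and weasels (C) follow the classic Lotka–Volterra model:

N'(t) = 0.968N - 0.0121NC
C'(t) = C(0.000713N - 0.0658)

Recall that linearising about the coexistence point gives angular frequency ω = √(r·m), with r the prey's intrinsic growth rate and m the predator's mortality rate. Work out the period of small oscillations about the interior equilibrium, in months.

T ≈ 24.9 months

Here r = 0.968 and m = 0.0658, so r·m = 0.0637.
ω = √0.0637 = 0.252 per month, hence T = 2π/ω ≈ 24.9 months.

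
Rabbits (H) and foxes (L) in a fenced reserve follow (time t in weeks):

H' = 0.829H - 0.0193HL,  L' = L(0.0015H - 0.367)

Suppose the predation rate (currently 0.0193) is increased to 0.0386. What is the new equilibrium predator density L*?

L* ≈ 21.5

At the interior fixed point, setting dH/dt = 0 with H > 0 fixes L* = (prey growth rate)/(HL coefficient) — independent of the other coefficients.
With the change, L* = 0.829/0.0386 = 21.5; it falls from 43.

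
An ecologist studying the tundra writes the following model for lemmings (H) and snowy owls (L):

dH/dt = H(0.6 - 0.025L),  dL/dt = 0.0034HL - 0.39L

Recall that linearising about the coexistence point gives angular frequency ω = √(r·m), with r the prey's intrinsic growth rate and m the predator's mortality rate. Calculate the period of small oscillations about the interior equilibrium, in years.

T ≈ 13 years

Here r = 0.6 and m = 0.39, so r·m = 0.234.
ω = √0.234 = 0.484 per year, hence T = 2π/ω ≈ 13 years.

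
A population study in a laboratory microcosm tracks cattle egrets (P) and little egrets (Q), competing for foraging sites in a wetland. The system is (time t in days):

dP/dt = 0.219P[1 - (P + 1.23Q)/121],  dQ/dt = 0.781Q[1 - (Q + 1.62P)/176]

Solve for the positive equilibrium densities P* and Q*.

Setting both brackets to zero gives the nullclines P + 1.23Q = 121 and 1.62P + Q = 176.
Substituting Q = 176 - 1.62P into the first: P(1 - 1.23·1.62) = 121 - 1.23·176.
So P* = -95.5/-0.993 = 96.2, and then Q* = 176 - 1.62·96.2 = 20.2.

P* ≈ 96.2, Q* ≈ 20.2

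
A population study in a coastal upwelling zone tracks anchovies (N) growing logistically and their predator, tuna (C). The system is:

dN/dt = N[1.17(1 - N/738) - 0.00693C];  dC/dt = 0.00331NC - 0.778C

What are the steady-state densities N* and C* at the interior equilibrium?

From dC/dt = 0 with C > 0: 0.00331N* = 0.778, so N* = 235.
Substitute into dN/dt = 0: 1.17(1 - 235/738) = 0.00693C*.
The bracket is 0.682, giving C* = 0.797/0.00693 = 115.

N* ≈ 235, C* ≈ 115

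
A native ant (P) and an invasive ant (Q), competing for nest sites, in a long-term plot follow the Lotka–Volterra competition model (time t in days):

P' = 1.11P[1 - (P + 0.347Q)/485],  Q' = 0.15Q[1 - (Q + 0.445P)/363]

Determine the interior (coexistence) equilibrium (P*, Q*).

Setting both brackets to zero gives the nullclines P + 0.347Q = 485 and 0.445P + Q = 363.
Substituting Q = 363 - 0.445P into the first: P(1 - 0.347·0.445) = 485 - 0.347·363.
So P* = 359/0.846 = 425, and then Q* = 363 - 0.445·425 = 174.

P* ≈ 425, Q* ≈ 174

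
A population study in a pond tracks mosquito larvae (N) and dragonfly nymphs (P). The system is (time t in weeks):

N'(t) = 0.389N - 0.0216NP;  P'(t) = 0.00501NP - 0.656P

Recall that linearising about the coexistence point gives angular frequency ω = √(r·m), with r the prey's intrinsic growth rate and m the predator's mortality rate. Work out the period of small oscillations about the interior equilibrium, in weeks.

Here r = 0.389 and m = 0.656, so r·m = 0.255.
ω = √0.255 = 0.505 per week, hence T = 2π/ω ≈ 12.4 weeks.

T ≈ 12.4 weeks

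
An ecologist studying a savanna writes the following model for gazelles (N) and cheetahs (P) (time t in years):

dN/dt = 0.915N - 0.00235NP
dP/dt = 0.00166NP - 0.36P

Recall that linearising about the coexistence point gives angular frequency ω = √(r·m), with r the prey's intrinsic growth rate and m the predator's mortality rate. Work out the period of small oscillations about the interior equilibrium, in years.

T ≈ 10.9 years

Here r = 0.915 and m = 0.36, so r·m = 0.329.
ω = √0.329 = 0.574 per year, hence T = 2π/ω ≈ 10.9 years.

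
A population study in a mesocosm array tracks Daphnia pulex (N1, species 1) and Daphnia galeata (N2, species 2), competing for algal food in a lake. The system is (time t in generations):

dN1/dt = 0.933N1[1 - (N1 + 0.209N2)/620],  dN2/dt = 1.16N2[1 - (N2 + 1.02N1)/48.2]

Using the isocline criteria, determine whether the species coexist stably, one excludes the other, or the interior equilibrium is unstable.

species 1 excludes species 2

Compare the nullcline intercepts: K1/α12 = 620/0.209 = 2970 > K2 = 48.2; K2/α21 = 48.2/1.02 = 47.3 < K1 = 620.
Since the inequalities point opposite ways, species 1 can invade but species 2 cannot.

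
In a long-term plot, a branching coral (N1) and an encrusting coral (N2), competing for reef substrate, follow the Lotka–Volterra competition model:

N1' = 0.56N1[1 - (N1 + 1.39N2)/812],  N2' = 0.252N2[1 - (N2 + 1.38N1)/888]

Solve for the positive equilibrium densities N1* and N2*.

Setting both brackets to zero gives the nullclines N1 + 1.39N2 = 812 and 1.38N1 + N2 = 888.
Substituting N2 = 888 - 1.38N1 into the first: N1(1 - 1.39·1.38) = 812 - 1.39·888.
So N1* = -422/-0.918 = 460, and then N2* = 888 - 1.38·460 = 253.

N1* ≈ 460, N2* ≈ 253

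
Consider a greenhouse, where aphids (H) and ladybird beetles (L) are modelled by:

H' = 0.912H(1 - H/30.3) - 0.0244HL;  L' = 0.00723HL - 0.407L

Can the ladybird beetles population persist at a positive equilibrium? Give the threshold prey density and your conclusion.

The predator equation gives dL/dt > 0 only when H > 0.407/0.00723 = 56.3.
Without the predator, H → K = 30.3. Since 30.3 < 56.3, the predator cannot invade.

Threshold H = 56.3; K < 56.3, so no, the predator goes extinct.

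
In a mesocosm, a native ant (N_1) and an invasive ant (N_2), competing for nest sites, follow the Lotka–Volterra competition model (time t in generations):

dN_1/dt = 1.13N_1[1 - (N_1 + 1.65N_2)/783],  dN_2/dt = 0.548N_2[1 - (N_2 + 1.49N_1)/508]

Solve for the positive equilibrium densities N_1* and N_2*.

Setting both brackets to zero gives the nullclines N_1 + 1.65N_2 = 783 and 1.49N_1 + N_2 = 508.
Substituting N_2 = 508 - 1.49N_1 into the first: N_1(1 - 1.65·1.49) = 783 - 1.65·508.
So N_1* = -55.2/-1.46 = 37.8, and then N_2* = 508 - 1.49·37.8 = 452.

N_1* ≈ 37.8, N_2* ≈ 452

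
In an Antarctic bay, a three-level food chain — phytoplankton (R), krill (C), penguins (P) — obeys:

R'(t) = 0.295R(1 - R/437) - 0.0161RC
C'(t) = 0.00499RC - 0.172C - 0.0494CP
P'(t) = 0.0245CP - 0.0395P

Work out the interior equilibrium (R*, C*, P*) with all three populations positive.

R* ≈ 399, C* ≈ 1.61, P* ≈ 36.8

From dP/dt = 0: 0.0245C* = 0.0395, so C* = 1.61.
From dR/dt = 0: 0.295(1 - R*/437) = 0.0161·1.61, giving R* = 437·(1 - 0.088) = 399.
From dC/dt = 0: 0.00499·399 - 0.172 = 0.0494P*, so P* = 1.82/0.0494 = 36.8.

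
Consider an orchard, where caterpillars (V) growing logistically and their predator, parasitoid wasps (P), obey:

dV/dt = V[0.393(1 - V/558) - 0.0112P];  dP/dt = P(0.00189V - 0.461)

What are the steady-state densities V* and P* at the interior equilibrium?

V* ≈ 244, P* ≈ 19.8

From dP/dt = 0 with P > 0: 0.00189V* = 0.461, so V* = 244.
Substitute into dV/dt = 0: 0.393(1 - 244/558) = 0.0112P*.
The bracket is 0.563, giving P* = 0.221/0.0112 = 19.8.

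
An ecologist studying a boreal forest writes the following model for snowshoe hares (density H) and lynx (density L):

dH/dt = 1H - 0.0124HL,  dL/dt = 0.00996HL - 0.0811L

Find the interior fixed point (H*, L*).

H* ≈ 8.14, L* ≈ 80.6

Set dL/dt = 0 with L > 0: 0.00996H - 0.0811 = 0, so H* = 0.0811/0.00996 = 8.14.
Set dH/dt = 0 with H > 0: 1 - 0.0124L = 0, so L* = 1/0.0124 = 80.6.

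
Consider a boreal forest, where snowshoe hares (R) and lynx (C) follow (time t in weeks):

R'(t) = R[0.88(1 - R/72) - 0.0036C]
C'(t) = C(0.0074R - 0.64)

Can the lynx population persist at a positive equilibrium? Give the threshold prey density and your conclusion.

The predator equation gives dC/dt > 0 only when R > 0.64/0.0074 = 86.5.
Without the predator, R → K = 72. Since 72 < 86.5, the predator cannot invade.

Threshold R = 86.5; K < 86.5, so no, the predator goes extinct.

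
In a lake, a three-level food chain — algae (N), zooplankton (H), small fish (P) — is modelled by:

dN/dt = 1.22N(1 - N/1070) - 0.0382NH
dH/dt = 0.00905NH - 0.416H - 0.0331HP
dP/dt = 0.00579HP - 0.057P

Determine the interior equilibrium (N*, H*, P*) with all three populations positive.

N* ≈ 740, H* ≈ 9.84, P* ≈ 190

From dP/dt = 0: 0.00579H* = 0.057, so H* = 9.84.
From dN/dt = 0: 1.22(1 - N*/1070) = 0.0382·9.84, giving N* = 1070·(1 - 0.308) = 740.
From dH/dt = 0: 0.00905·740 - 0.416 = 0.0331P*, so P* = 6.28/0.0331 = 190.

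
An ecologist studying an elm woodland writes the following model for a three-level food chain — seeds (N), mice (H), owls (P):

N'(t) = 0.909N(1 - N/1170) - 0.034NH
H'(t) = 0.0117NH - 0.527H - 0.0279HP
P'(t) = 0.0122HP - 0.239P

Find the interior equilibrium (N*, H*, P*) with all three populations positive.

N* ≈ 313, H* ≈ 19.6, P* ≈ 112

From dP/dt = 0: 0.0122H* = 0.239, so H* = 19.6.
From dN/dt = 0: 0.909(1 - N*/1170) = 0.034·19.6, giving N* = 1170·(1 - 0.733) = 313.
From dH/dt = 0: 0.0117·313 - 0.527 = 0.0279P*, so P* = 3.13/0.0279 = 112.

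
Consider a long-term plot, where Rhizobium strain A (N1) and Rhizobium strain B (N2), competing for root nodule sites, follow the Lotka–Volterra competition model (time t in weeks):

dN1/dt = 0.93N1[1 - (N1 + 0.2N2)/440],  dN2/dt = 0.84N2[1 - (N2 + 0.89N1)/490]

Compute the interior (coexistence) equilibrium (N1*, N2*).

Setting both brackets to zero gives the nullclines N1 + 0.2N2 = 440 and 0.89N1 + N2 = 490.
Substituting N2 = 490 - 0.89N1 into the first: N1(1 - 0.2·0.89) = 440 - 0.2·490.
So N1* = 342/0.822 = 416, and then N2* = 490 - 0.89·416 = 120.

N1* ≈ 416, N2* ≈ 120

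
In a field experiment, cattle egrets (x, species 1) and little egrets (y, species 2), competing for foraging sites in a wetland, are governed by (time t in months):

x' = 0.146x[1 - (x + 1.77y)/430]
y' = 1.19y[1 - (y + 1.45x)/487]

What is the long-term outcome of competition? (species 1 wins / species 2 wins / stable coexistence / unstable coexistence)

unstable coexistence (outcome depends on initial conditions)

Compare the nullcline intercepts: K1/α12 = 430/1.77 = 243 < K2 = 487; K2/α21 = 487/1.45 = 336 < K1 = 430.
Since both are reversed, neither can invade when rare; the interior point is a saddle.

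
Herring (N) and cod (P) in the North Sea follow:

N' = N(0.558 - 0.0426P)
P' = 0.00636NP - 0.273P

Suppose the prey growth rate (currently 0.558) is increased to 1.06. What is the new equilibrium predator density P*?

P* ≈ 24.9

At the interior fixed point, setting dN/dt = 0 with N > 0 fixes P* = (prey growth rate)/(NP coefficient) — independent of the other coefficients.
With the change, P* = 1.06/0.0426 = 24.9; it rises from 13.1.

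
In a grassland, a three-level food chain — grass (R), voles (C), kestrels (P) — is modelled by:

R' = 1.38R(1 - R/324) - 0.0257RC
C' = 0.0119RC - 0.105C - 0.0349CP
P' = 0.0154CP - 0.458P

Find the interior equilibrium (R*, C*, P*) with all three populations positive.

From dP/dt = 0: 0.0154C* = 0.458, so C* = 29.7.
From dR/dt = 0: 1.38(1 - R*/324) = 0.0257·29.7, giving R* = 324·(1 - 0.554) = 145.
From dC/dt = 0: 0.0119·145 - 0.105 = 0.0349P*, so P* = 1.62/0.0349 = 46.3.

R* ≈ 145, C* ≈ 29.7, P* ≈ 46.3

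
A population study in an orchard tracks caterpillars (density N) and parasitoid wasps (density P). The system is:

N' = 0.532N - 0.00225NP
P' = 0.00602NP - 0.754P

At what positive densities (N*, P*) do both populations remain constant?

Set dP/dt = 0 with P > 0: 0.00602N - 0.754 = 0, so N* = 0.754/0.00602 = 125.
Set dN/dt = 0 with N > 0: 0.532 - 0.00225P = 0, so P* = 0.532/0.00225 = 236.

N* ≈ 125, P* ≈ 236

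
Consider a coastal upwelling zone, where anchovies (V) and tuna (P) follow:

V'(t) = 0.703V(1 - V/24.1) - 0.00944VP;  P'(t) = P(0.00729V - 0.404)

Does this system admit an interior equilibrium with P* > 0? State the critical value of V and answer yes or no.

Threshold V = 55.4; K < 55.4, so no, the predator goes extinct.

The predator equation gives dP/dt > 0 only when V > 0.404/0.00729 = 55.4.
Without the predator, V → K = 24.1. Since 24.1 < 55.4, the predator cannot invade.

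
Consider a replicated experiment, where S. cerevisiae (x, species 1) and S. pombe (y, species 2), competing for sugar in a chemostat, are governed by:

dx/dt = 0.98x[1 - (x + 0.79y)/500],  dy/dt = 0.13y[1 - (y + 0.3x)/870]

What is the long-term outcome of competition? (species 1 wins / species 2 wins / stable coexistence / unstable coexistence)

species 2 excludes species 1

Compare the nullcline intercepts: K1/α12 = 500/0.79 = 633 < K2 = 870; K2/α21 = 870/0.3 = 2900 > K1 = 500.
Since the inequalities point opposite ways, species 2 can invade but species 1 cannot.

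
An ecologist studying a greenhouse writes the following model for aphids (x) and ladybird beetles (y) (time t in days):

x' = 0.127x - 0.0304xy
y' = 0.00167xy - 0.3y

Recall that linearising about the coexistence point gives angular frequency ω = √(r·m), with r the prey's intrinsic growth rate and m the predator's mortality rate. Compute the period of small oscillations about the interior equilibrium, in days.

T ≈ 32.2 days

Here r = 0.127 and m = 0.3, so r·m = 0.0381.
ω = √0.0381 = 0.195 per day, hence T = 2π/ω ≈ 32.2 days.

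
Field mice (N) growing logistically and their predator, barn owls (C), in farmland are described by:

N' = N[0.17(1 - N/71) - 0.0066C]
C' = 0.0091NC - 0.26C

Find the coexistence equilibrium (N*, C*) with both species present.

From dC/dt = 0 with C > 0: 0.0091N* = 0.26, so N* = 28.6.
Substitute into dN/dt = 0: 0.17(1 - 28.6/71) = 0.0066C*.
The bracket is 0.598, giving C* = 0.102/0.0066 = 15.4.

N* ≈ 28.6, C* ≈ 15.4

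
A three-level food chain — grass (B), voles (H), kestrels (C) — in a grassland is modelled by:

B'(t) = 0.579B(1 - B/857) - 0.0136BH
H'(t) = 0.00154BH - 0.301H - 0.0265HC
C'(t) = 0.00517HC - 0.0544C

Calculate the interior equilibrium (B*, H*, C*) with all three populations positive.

From dC/dt = 0: 0.00517H* = 0.0544, so H* = 10.5.
From dB/dt = 0: 0.579(1 - B*/857) = 0.0136·10.5, giving B* = 857·(1 - 0.247) = 645.
From dH/dt = 0: 0.00154·645 - 0.301 = 0.0265C*, so C* = 0.693/0.0265 = 26.1.

B* ≈ 645, H* ≈ 10.5, C* ≈ 26.1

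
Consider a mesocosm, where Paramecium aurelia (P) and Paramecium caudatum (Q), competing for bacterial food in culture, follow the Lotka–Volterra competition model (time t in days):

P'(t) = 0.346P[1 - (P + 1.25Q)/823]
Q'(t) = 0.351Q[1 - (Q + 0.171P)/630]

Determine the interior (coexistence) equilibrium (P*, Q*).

P* ≈ 45.2, Q* ≈ 622

Setting both brackets to zero gives the nullclines P + 1.25Q = 823 and 0.171P + Q = 630.
Substituting Q = 630 - 0.171P into the first: P(1 - 1.25·0.171) = 823 - 1.25·630.
So P* = 35.5/0.786 = 45.2, and then Q* = 630 - 0.171·45.2 = 622.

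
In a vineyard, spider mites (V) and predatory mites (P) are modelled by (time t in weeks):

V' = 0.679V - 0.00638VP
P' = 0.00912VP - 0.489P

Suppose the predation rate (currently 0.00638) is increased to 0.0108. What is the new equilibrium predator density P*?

P* ≈ 62.9

At the interior fixed point, setting dV/dt = 0 with V > 0 fixes P* = (prey growth rate)/(VP coefficient) — independent of the other coefficients.
With the change, P* = 0.679/0.0108 = 62.9; it falls from 106.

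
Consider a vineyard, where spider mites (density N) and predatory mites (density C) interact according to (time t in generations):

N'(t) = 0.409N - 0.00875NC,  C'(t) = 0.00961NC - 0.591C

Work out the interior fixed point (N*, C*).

Set dC/dt = 0 with C > 0: 0.00961N - 0.591 = 0, so N* = 0.591/0.00961 = 61.5.
Set dN/dt = 0 with N > 0: 0.409 - 0.00875C = 0, so C* = 0.409/0.00875 = 46.7.

N* ≈ 61.5, C* ≈ 46.7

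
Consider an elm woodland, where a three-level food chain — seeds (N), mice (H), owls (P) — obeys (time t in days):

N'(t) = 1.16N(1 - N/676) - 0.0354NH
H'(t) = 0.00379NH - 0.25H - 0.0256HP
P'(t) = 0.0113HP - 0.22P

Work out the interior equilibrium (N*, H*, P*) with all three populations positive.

N* ≈ 274, H* ≈ 19.5, P* ≈ 30.9

From dP/dt = 0: 0.0113H* = 0.22, so H* = 19.5.
From dN/dt = 0: 1.16(1 - N*/676) = 0.0354·19.5, giving N* = 676·(1 - 0.594) = 274.
From dH/dt = 0: 0.00379·274 - 0.25 = 0.0256P*, so P* = 0.79/0.0256 = 30.9.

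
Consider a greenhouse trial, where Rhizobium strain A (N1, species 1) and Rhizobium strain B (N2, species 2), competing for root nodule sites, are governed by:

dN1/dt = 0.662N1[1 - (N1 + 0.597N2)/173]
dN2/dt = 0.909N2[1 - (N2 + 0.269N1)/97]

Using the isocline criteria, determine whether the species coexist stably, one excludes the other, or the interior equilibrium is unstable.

stable coexistence

Compare the nullcline intercepts: K1/α12 = 173/0.597 = 290 > K2 = 97; K2/α21 = 97/0.269 = 361 > K1 = 173.
Since both inequalities hold, each species can invade when rare, so the interior equilibrium is stable.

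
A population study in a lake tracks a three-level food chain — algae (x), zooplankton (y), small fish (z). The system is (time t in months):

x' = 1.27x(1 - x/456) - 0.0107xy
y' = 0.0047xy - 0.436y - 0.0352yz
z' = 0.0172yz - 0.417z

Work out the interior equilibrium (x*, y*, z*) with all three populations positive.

From dz/dt = 0: 0.0172y* = 0.417, so y* = 24.2.
From dx/dt = 0: 1.27(1 - x*/456) = 0.0107·24.2, giving x* = 456·(1 - 0.204) = 363.
From dy/dt = 0: 0.0047·363 - 0.436 = 0.0352z*, so z* = 1.27/0.0352 = 36.1.

x* ≈ 363, y* ≈ 24.2, z* ≈ 36.1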